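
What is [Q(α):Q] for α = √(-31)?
[Q(α):Q] = 2

[Q(α):Q] equals the degree of the minimal polynomial of α. Here α^2 = -31 and x^2 + 31 is irreducible (d = -31 is squarefree, ≠ 1, hence not a square), so deg(m_α) = 2. Thus [Q(α):Q] = 2.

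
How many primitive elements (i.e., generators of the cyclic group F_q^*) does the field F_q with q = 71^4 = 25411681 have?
There are φ(25411680) = 5806080 primitive elements

F_q^* is cyclic of order q - 1 = 25411680. A cyclic group of order m has exactly φ(m) generators. Here m = 25411680 = 2^5 · 3^2 · 5 · 7 · 2521, so the number of primitive elements is φ(25411680) = 5806080.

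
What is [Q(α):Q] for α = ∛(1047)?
[Q(α):Q] = 3

The minimal polynomial of α is x^3 - 1047, irreducible over Q since 1047 is not a perfect cube (so x^3 - 1047 has no rational root). Hence [Q(α):Q] = deg(m_α) = 3.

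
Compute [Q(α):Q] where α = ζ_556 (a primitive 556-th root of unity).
[Q(α):Q] = 276

The minimal polynomial of ζ_556 over Q is the 556-th cyclotomic polynomial Φ_556(x), which is irreducible over Q and has degree φ(556) = 276. Hence [Q(α):Q] = φ(556) = 276.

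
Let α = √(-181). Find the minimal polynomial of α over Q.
m_α(x) = x^2 + 181

α satisfies α^2 + 181 = 0, so x^2 + 181 annihilates α. Since d = -181 is squarefree and ≠ 1, it is not a perfect square in Q, so x^2 + 181 has no rational root and is therefore irreducible over Q (a degree-2 polynomial over a field is irreducible iff it has no root). Hence m_α(x) = x^2 + 181.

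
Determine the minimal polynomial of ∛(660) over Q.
m_α(x) = x^3 - 660

α satisfies α^3 = 660, so x^3 - 660 annihilates α. By the rational root test, a rational root p/q (in lowest terms) of x^3 - 660 would satisfy p^3 = 660 q^3, forcing q = 1 and p^3 = 660; but 660 is not a perfect cube, contradiction. A monic cubic over Q with no rational root is irreducible (any nontrivial factorization would include a linear factor). Hence x^3 - 660 is the minimal polynomial of α, and in particular [Q(α):Q] = 3.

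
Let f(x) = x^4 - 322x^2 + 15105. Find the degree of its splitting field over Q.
[K : Q] = 4

Solving the quadratic in x^2: x^2 = (322 ± √(322^2 - 4·15105))/2 = (322 ± √43264)/2 = (322 ± 208)/2, giving x^2 = 57 or x^2 = 265. So f(x) = (x^2 - 57)(x^2 - 265) and the roots of f are ±√57, ±√265. Hence the splitting field is K = Q(√57, √265). Since 57 and 265 are distinct squarefree integers > 1, their product 15105 is not a perfect square, so √265 ∉ Q(√57). By the tower law [K:Q] = [Q(√57,√265):Q(√57)] · [Q(√57):Q] = 2 · 2 = 4.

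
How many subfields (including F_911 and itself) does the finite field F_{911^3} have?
F_{911^3} has 2 subfields

The subfields of F_{p^n} are exactly the fields F_{p^d} for d | n (each is the fixed field of the unique index-d subgroup of Gal(F_{p^n}/F_p) ≅ Z/nZ). The divisors of n = 3 are {1, 3}, giving 2 subfields: F_{911^1}, F_{911^3}.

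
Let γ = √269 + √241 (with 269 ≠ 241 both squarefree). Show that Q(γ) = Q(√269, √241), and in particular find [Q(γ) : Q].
[Q(γ) : Q] = 4 (equivalently, Q(γ) = Q(√269, √241))

Obviously Q(γ) ⊆ Q(√269, √241), and [Q(√269, √241):Q] = 4 (since 269, 241 are distinct squarefree integers > 1 with 64829 not a perfect square). To show equality we compute the minimal polynomial of γ. From γ = √269 + √241: γ^2 = 269 + 2√(64829) + 241 = 510 + 2√(64829), so γ^2 - 510 = 2√(64829); squaring, (γ^2 - 510)^2 = 4·64829, i.e. γ^4 - 1020γ^2 + 260100 - 259316 = 0, i.e. γ^4 - 1020γ^2 + 784 = 0. So γ is a root of x^4 - 1020x^2 + 784. This polynomial is irreducible over Q: it has no rational root (each ±√269 ± √241 is irrational), and any factorization into two quadratics over Q would force √(64829) ∈ Q (pairing opposite roots) or √269, √241 ∈ Q (other pairings), all impossible. Hence [Q(γ):Q] = 4 = [Q(√269, √241):Q], so Q(γ) = Q(√269, √241).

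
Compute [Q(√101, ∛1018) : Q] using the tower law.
[Q(√101, ∛1018) : Q] = 6

Let L = Q(√101, ∛1018). Since Q(√101) ⊂ L and [Q(√101):Q] = 2, the tower law gives 2 | [L:Q]. Likewise Q(∛1018) ⊂ L with [Q(∛1018):Q] = 3 (because 1018 is not a perfect cube), so 3 | [L:Q]. As gcd(2,3) = 1, [L:Q] is divisible by 6. Conversely L is generated over Q by √101 and ∛1018, so [L:Q] ≤ 2·3 = 6. Therefore [Q(√101, ∛1018) : Q] = 6.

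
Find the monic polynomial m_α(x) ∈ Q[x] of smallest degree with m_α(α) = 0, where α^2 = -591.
m_α(x) = x^2 + 591

α satisfies α^2 + 591 = 0, so x^2 + 591 annihilates α. Since d = -591 is squarefree and ≠ 1, it is not a perfect square in Q, so x^2 + 591 has no rational root and is therefore irreducible over Q (a degree-2 polynomial over a field is irreducible iff it has no root). Hence m_α(x) = x^2 + 591.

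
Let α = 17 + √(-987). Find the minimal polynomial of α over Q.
m_α(x) = x^2 - 34x + 1276

From α - 17 = √(-987), squaring gives (α - 17)^2 = -987, i.e. α^2 - 34α + 289 = -987, so α^2 - 34α + 1276 = 0. The discriminant of x^2 - 34x + 1276 is (-34)^2 - 4·(1276) = 1156 - 5104 = -3948, and 4·(-987) is not a perfect square in Q since -987 is squarefree and ≠ 1. Hence x^2 - 34x + 1276 is irreducible over Q and is the minimal polynomial of α.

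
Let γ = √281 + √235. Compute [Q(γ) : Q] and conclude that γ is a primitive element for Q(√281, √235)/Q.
[Q(γ) : Q] = 4 (equivalently, Q(γ) = Q(√281, √235))

Obviously Q(γ) ⊆ Q(√281, √235), and [Q(√281, √235):Q] = 4 (since 281, 235 are distinct squarefree integers > 1 with 66035 not a perfect square). To show equality we compute the minimal polynomial of γ. From γ = √281 + √235: γ^2 = 281 + 2√(66035) + 235 = 516 + 2√(66035), so γ^2 - 516 = 2√(66035); squaring, (γ^2 - 516)^2 = 4·66035, i.e. γ^4 - 1032γ^2 + 266256 - 264140 = 0, i.e. γ^4 - 1032γ^2 + 2116 = 0. So γ is a root of x^4 - 1032x^2 + 2116. This polynomial is irreducible over Q: it has no rational root (each ±√281 ± √235 is irrational), and any factorization into two quadratics over Q would force √(66035) ∈ Q (pairing opposite roots) or √281, √235 ∈ Q (other pairings), all impossible. Hence [Q(γ):Q] = 4 = [Q(√281, √235):Q], so Q(γ) = Q(√281, √235).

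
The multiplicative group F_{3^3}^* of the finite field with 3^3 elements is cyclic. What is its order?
|F_{3^3}^*| = 26

F_{3^3} has 3^3 = 27 elements; its multiplicative group consists of all nonzero elements, so |F_{3^3}^*| = 27 - 1 = 26. (It is cyclic since any finite subgroup of the multiplicative group of a field is cyclic.)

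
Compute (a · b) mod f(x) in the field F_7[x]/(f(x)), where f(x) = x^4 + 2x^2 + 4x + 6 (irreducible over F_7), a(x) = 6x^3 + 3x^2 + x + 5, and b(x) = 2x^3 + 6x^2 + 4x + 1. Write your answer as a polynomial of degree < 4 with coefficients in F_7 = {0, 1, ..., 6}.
a · b ≡ 2x^2 + 4x + 4 (mod f(x))

Multiply in F_7[x]: a(x)·b(x) = (6x^3 + 3x^2 + x + 5)·(2x^3 + 6x^2 + 4x + 1) = 5x^6 + 2x^4 + 6x^3 + 2x^2 + 5. This has degree ≥ 4, so divide by f(x) over F_7: 5x^6 + 2x^4 + 6x^3 + 2x^2 + 5 = (5x^2 + 6)·(x^4 + 2x^2 + 4x + 6) + (2x^2 + 4x + 4). Hence a·b ≡ 2x^2 + 4x + 4 (mod f). (F_7[x]/(f) is a field with 7^4 = 2401 elements since f is irreducible of degree 4.)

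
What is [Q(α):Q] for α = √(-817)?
[Q(α):Q] = 2

[Q(α):Q] equals the degree of the minimal polynomial of α. Here α^2 = -817 and x^2 + 817 is irreducible (d = -817 is squarefree, ≠ 1, hence not a square), so deg(m_α) = 2. Thus [Q(α):Q] = 2.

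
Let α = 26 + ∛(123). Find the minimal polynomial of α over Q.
m_α(x) = x^3 - 78x^2 + 2028x - 17699

Set β = α - 26 = ∛(123), so β^3 = 123. Then (α - 26)^3 - 123 = 0, i.e. α is a root of g(x) = (x - 26)^3 - 123 = x^3 - 78x^2 + 2028x - 17699. Since g(x) = h(x - 26) where h(x) = x^3 - 123, and h is irreducible over Q (because 123 is not a perfect cube, so h has no rational root, and a monic cubic with no rational root is irreducible), g is also irreducible (irreducibility is preserved under the substitution x → x - 26). Hence m_α(x) = x^3 - 78x^2 + 2028x - 17699.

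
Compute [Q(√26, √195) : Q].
[Q(√26, √195) : Q] = 4

[Q(√26):Q] = 2 (min poly x^2 - 26, irreducible since 26 is squarefree > 1). For the top step, suppose √195 ∈ Q(√26), say √195 = c + d√26 with c, d ∈ Q. Squaring: 195 = c^2 + 26d^2 + 2cd√26. Since √26 ∉ Q this forces 2cd = 0. If d = 0 then √195 = c ∈ Q, contradicting 195 squarefree > 1. If c = 0 then 195 = 26d^2, so 26·195 = (26d)^2 is a perfect square in Q — but 26·195 = 5070 is not a perfect square (since 26 and 195 are distinct squarefree integers). Contradiction. Hence √195 ∉ Q(√26), so x^2 - 195 stays irreducible over Q(√26) and [Q(√26, √195) : Q(√26)] = 2. By the tower law, [Q(√26, √195) : Q] = 2 · 2 = 4.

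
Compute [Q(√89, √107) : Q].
[Q(√89, √107) : Q] = 4

[Q(√89):Q] = 2 (min poly x^2 - 89, irreducible since 89 is squarefree > 1). For the top step, suppose √107 ∈ Q(√89), say √107 = c + d√89 with c, d ∈ Q. Squaring: 107 = c^2 + 89d^2 + 2cd√89. Since √89 ∉ Q this forces 2cd = 0. If d = 0 then √107 = c ∈ Q, contradicting 107 squarefree > 1. If c = 0 then 107 = 89d^2, so 89·107 = (89d)^2 is a perfect square in Q — but 89·107 = 9523 is not a perfect square (since 89 and 107 are distinct squarefree integers). Contradiction. Hence √107 ∉ Q(√89), so x^2 - 107 stays irreducible over Q(√89) and [Q(√89, √107) : Q(√89)] = 2. By the tower law, [Q(√89, √107) : Q] = 2 · 2 = 4.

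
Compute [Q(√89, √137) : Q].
[Q(√89, √137) : Q] = 4

[Q(√89):Q] = 2 (min poly x^2 - 89, irreducible since 89 is squarefree > 1). For the top step, suppose √137 ∈ Q(√89), say √137 = c + d√89 with c, d ∈ Q. Squaring: 137 = c^2 + 89d^2 + 2cd√89. Since √89 ∉ Q this forces 2cd = 0. If d = 0 then √137 = c ∈ Q, contradicting 137 squarefree > 1. If c = 0 then 137 = 89d^2, so 89·137 = (89d)^2 is a perfect square in Q — but 89·137 = 12193 is not a perfect square (since 89 and 137 are distinct squarefree integers). Contradiction. Hence √137 ∉ Q(√89), so x^2 - 137 stays irreducible over Q(√89) and [Q(√89, √137) : Q(√89)] = 2. By the tower law, [Q(√89, √137) : Q] = 2 · 2 = 4.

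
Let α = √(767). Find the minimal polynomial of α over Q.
m_α(x) = x^2 - 767

α satisfies α^2 - 767 = 0, so x^2 - 767 annihilates α. Since d = 767 is squarefree and ≠ 1, it is not a perfect square in Q, so x^2 - 767 has no rational root and is therefore irreducible over Q (a degree-2 polynomial over a field is irreducible iff it has no root). Hence m_α(x) = x^2 - 767.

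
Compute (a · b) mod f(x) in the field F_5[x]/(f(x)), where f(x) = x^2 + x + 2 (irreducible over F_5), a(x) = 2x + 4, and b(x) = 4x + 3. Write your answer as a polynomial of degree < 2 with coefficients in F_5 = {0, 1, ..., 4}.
a · b ≡ 4x + 1 (mod f(x))

Multiply in F_5[x]: a(x)·b(x) = (2x + 4)·(4x + 3) = 3x^2 + 2x + 2. This has degree ≥ 2, so divide by f(x) over F_5: 3x^2 + 2x + 2 = (3)·(x^2 + x + 2) + (4x + 1). Hence a·b ≡ 4x + 1 (mod f). (F_5[x]/(f) is a field with 5^2 = 25 elements since f is irreducible of degree 2.)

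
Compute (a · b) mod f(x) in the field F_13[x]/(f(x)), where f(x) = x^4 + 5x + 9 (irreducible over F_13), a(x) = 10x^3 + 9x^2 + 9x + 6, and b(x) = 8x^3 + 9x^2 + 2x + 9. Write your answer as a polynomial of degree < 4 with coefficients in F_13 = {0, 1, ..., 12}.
a · b ≡ 6x^3 + x^2 + 6x + 5 (mod f(x))

Multiply in F_13[x]: a(x)·b(x) = (10x^3 + 9x^2 + 9x + 6)·(8x^3 + 9x^2 + 2x + 9) = 2x^6 + 6x^5 + 4x^4 + 3x^3 + 10x^2 + 2x + 2. This has degree ≥ 4, so divide by f(x) over F_13: 2x^6 + 6x^5 + 4x^4 + 3x^3 + 10x^2 + 2x + 2 = (2x^2 + 6x + 4)·(x^4 + 5x + 9) + (6x^3 + x^2 + 6x + 5). Hence a·b ≡ 6x^3 + x^2 + 6x + 5 (mod f). (F_13[x]/(f) is a field with 13^4 = 28561 elements since f is irreducible of degree 4.)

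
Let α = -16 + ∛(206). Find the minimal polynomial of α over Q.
m_α(x) = x^3 + 48x^2 + 768x + 3890

Set β = α + 16 = ∛(206), so β^3 = 206. Then (α + 16)^3 - 206 = 0, i.e. α is a root of g(x) = (x + 16)^3 - 206 = x^3 + 48x^2 + 768x + 3890. Since g(x) = h(x + 16) where h(x) = x^3 - 206, and h is irreducible over Q (because 206 is not a perfect cube, so h has no rational root, and a monic cubic with no rational root is irreducible), g is also irreducible (irreducibility is preserved under the substitution x → x + 16). Hence m_α(x) = x^3 + 48x^2 + 768x + 3890.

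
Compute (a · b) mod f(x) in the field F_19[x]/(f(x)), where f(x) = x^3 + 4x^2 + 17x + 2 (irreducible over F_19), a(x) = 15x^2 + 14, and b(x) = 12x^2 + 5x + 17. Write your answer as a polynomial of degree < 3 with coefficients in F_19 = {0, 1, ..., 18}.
a · b ≡ 16x + 8 (mod f(x))

Multiply in F_19[x]: a(x)·b(x) = (15x^2 + 14)·(12x^2 + 5x + 17) = 9x^4 + 18x^3 + 5x^2 + 13x + 10. This has degree ≥ 3, so divide by f(x) over F_19: 9x^4 + 18x^3 + 5x^2 + 13x + 10 = (9x + 1)·(x^3 + 4x^2 + 17x + 2) + (16x + 8). Hence a·b ≡ 16x + 8 (mod f). (F_19[x]/(f) is a field with 19^3 = 6859 elements since f is irreducible of degree 3.)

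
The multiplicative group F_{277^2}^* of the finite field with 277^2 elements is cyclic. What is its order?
|F_{277^2}^*| = 76728

F_{277^2} has 277^2 = 76729 elements; its multiplicative group consists of all nonzero elements, so |F_{277^2}^*| = 76729 - 1 = 76728. (It is cyclic since any finite subgroup of the multiplicative group of a field is cyclic.)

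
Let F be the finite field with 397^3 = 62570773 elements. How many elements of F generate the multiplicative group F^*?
There are φ(62570772) = 18338400 primitive elements

F_q^* is cyclic of order q - 1 = 62570772. A cyclic group of order m has exactly φ(m) generators. Here m = 62570772 = 2^2 · 3^3 · 11 · 31 · 1699, so the number of primitive elements is φ(62570772) = 18338400.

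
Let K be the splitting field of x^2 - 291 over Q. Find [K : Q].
[K : Q] = 2

f(x) = x^2 - 291 factors as (x - √291)(x + √291). The splitting field is K = Q(√291). Since 291 is squarefree and > 1, it is not a perfect square, so x^2 - 291 is irreducible over Q and [Q(√291) : Q] = 2. Hence [K : Q] = 2.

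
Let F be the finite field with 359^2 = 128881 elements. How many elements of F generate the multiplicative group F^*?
There are φ(128880) = 34176 primitive elements

F_q^* is cyclic of order q - 1 = 128880. A cyclic group of order m has exactly φ(m) generators. Here m = 128880 = 2^4 · 3^2 · 5 · 179, so the number of primitive elements is φ(128880) = 34176.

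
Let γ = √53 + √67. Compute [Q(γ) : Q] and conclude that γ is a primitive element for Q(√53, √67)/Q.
[Q(γ) : Q] = 4 (equivalently, Q(γ) = Q(√53, √67))

Obviously Q(γ) ⊆ Q(√53, √67), and [Q(√53, √67):Q] = 4 (since 53, 67 are distinct squarefree integers > 1 with 3551 not a perfect square). To show equality we compute the minimal polynomial of γ. From γ = √53 + √67: γ^2 = 53 + 2√(3551) + 67 = 120 + 2√(3551), so γ^2 - 120 = 2√(3551); squaring, (γ^2 - 120)^2 = 4·3551, i.e. γ^4 - 240γ^2 + 14400 - 14204 = 0, i.e. γ^4 - 240γ^2 + 196 = 0. So γ is a root of x^4 - 240x^2 + 196. This polynomial is irreducible over Q: it has no rational root (each ±√53 ± √67 is irrational), and any factorization into two quadratics over Q would force √(3551) ∈ Q (pairing opposite roots) or √53, √67 ∈ Q (other pairings), all impossible. Hence [Q(γ):Q] = 4 = [Q(√53, √67):Q], so Q(γ) = Q(√53, √67).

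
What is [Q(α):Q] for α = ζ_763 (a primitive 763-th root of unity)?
[Q(α):Q] = 648

The minimal polynomial of ζ_763 over Q is the 763-th cyclotomic polynomial Φ_763(x), which is irreducible over Q and has degree φ(763) = 648. Hence [Q(α):Q] = φ(763) = 648.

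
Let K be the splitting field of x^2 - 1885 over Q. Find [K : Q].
[K : Q] = 2

f(x) = x^2 - 1885 factors as (x - √1885)(x + √1885). The splitting field is K = Q(√1885). Since 1885 is squarefree and > 1, it is not a perfect square, so x^2 - 1885 is irreducible over Q and [Q(√1885) : Q] = 2. Hence [K : Q] = 2.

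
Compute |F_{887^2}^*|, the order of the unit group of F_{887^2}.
|F_{887^2}^*| = 786768

F_{887^2} has 887^2 = 786769 elements; its multiplicative group consists of all nonzero elements, so |F_{887^2}^*| = 786769 - 1 = 786768. (It is cyclic since any finite subgroup of the multiplicative group of a field is cyclic.)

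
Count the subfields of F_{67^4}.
F_{67^4} has 3 subfields

The subfields of F_{p^n} are exactly the fields F_{p^d} for d | n (each is the fixed field of the unique index-d subgroup of Gal(F_{p^n}/F_p) ≅ Z/nZ). The divisors of n = 4 are {1, 2, 4}, giving 3 subfields: F_{67^1}, F_{67^2}, F_{67^4}.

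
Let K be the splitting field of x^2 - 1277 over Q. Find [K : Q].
[K : Q] = 2

f(x) = x^2 - 1277 factors as (x - √1277)(x + √1277). The splitting field is K = Q(√1277). Since 1277 is squarefree and > 1, it is not a perfect square, so x^2 - 1277 is irreducible over Q and [Q(√1277) : Q] = 2. Hence [K : Q] = 2.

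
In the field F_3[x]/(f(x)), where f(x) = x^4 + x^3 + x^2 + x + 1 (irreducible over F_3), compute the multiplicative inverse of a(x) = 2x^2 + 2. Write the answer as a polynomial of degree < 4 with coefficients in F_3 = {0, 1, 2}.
a(x)^(-1) ≡ x^2 + x (mod f(x))

Since f is irreducible over F_3, F_3[x]/(f) is a field and a(x) ≠ 0 has an inverse. Apply the extended Euclidean algorithm to f(x) and a(x) in F_3[x]: f(x) = (2x^2 + 2x)·a(x) + (1). The last nonzero remainder is the constant 1 = gcd(f, a) in F_3. Back-substituting through the division chain expresses 1 = s(x)·a(x) + t(x)·f(x) with s(x) ≡ x^2 + x (mod f), so a(x)^(-1) ≡ s(x) = x^2 + x (mod f). Check: (2x^2 + 2)·(x^2 + x) = 2x^4 + 2x^3 + 2x^2 + 2x ≡ 1 (mod x^4 + x^3 + x^2 + x + 1).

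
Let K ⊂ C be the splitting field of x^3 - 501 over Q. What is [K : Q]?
[K : Q] = 6

The roots of x^3 - 501 are ∛501, ω∛501, ω^2∛501 where ω = e^(2πi/3) is a primitive cube root of unity, so K = Q(∛501, ω). Now [Q(∛501):Q] = 3 (since 501 is not a perfect cube, x^3 - 501 is irreducible) and [Q(ω):Q] = 2. Both 2 and 3 divide [K:Q], and [K:Q] ≤ 3·2 = 6, so [K:Q] = 6. (Equivalently: Q(∛501) ⊂ R but ω ∉ R, so [K : Q(∛501)] = 2.)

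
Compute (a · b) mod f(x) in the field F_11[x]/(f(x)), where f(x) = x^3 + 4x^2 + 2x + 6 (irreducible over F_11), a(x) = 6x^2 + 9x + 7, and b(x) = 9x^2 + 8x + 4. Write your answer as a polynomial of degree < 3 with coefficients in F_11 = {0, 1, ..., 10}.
a · b ≡ 3x^2 + 8x (mod f(x))

Multiply in F_11[x]: a(x)·b(x) = (6x^2 + 9x + 7)·(9x^2 + 8x + 4) = 10x^4 + 8x^3 + 5x^2 + 4x + 6. This has degree ≥ 3, so divide by f(x) over F_11: 10x^4 + 8x^3 + 5x^2 + 4x + 6 = (10x + 1)·(x^3 + 4x^2 + 2x + 6) + (3x^2 + 8x). Hence a·b ≡ 3x^2 + 8x (mod f). (F_11[x]/(f) is a field with 11^3 = 1331 elements since f is irreducible of degree 3.)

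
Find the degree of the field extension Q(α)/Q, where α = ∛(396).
[Q(α):Q] = 3

The minimal polynomial of α is x^3 - 396, irreducible over Q since 396 is not a perfect cube (so x^3 - 396 has no rational root). Hence [Q(α):Q] = deg(m_α) = 3.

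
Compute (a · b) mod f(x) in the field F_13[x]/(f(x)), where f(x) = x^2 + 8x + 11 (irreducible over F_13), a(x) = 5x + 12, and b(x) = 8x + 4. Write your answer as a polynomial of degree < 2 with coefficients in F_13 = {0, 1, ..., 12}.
a · b ≡ 4x + 11 (mod f(x))

Multiply in F_13[x]: a(x)·b(x) = (5x + 12)·(8x + 4) = x^2 + 12x + 9. This has degree ≥ 2, so divide by f(x) over F_13: x^2 + 12x + 9 = (1)·(x^2 + 8x + 11) + (4x + 11). Hence a·b ≡ 4x + 11 (mod f). (F_13[x]/(f) is a field with 13^2 = 169 elements since f is irreducible of degree 2.)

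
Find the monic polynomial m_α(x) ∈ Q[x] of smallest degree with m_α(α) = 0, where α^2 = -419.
m_α(x) = x^2 + 419

α satisfies α^2 + 419 = 0, so x^2 + 419 annihilates α. Since d = -419 is squarefree and ≠ 1, it is not a perfect square in Q, so x^2 + 419 has no rational root and is therefore irreducible over Q (a degree-2 polynomial over a field is irreducible iff it has no root). Hence m_α(x) = x^2 + 419.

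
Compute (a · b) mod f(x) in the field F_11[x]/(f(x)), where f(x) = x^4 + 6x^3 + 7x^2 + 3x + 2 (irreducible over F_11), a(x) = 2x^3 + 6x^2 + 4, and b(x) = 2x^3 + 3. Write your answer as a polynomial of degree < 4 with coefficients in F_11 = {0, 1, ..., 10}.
a · b ≡ 9x^3 + 2x^2 + 2x + 1 (mod f(x))

Multiply in F_11[x]: a(x)·b(x) = (2x^3 + 6x^2 + 4)·(2x^3 + 3) = 4x^6 + x^5 + 3x^3 + 7x^2 + 1. This has degree ≥ 4, so divide by f(x) over F_11: 4x^6 + x^5 + 3x^3 + 7x^2 + 1 = (4x^2 + 10x)·(x^4 + 6x^3 + 7x^2 + 3x + 2) + (9x^3 + 2x^2 + 2x + 1). Hence a·b ≡ 9x^3 + 2x^2 + 2x + 1 (mod f). (F_11[x]/(f) is a field with 11^4 = 14641 elements since f is irreducible of degree 4.)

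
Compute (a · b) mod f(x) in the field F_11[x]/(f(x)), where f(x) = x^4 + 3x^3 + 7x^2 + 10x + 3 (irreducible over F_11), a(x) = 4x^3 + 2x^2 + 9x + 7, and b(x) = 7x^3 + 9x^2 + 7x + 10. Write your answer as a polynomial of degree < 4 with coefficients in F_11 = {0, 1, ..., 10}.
a · b ≡ 9x^3 + 3x + 3 (mod f(x))

Multiply in F_11[x]: a(x)·b(x) = (4x^3 + 2x^2 + 9x + 7)·(7x^3 + 9x^2 + 7x + 10) = 6x^6 + 6x^5 + 10x^4 + 8x^3 + 3x^2 + 7x + 4. This has degree ≥ 4, so divide by f(x) over F_11: 6x^6 + 6x^5 + 10x^4 + 8x^3 + 3x^2 + 7x + 4 = (6x^2 + 10x + 4)·(x^4 + 3x^3 + 7x^2 + 10x + 3) + (9x^3 + 3x + 3). Hence a·b ≡ 9x^3 + 3x + 3 (mod f). (F_11[x]/(f) is a field with 11^4 = 14641 elements since f is irreducible of degree 4.)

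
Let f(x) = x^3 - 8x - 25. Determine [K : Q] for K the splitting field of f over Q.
[K : Q] = 6

By the rational root test, any rational root of the monic integer polynomial f(x) = x^3 - 8x - 25 must be an integer dividing the constant term -25, i.e. one of ±{1, 5, 25}. Evaluating: f(1) = -32, f(-1) = -18, f(5) = 60, f(-5) = -110, f(25) = 15400, f(-25) = -15450; none is 0, so f has no rational root and is therefore irreducible over Q (a cubic with no linear factor over a field is irreducible). For an irreducible cubic, the Galois group is A_3 or S_3 according as the discriminant disc(f) = -4a^3 - 27b^2 = -4·(-8)^3 - 27·(-25)^2 = -14827 is or is not a square in Q. Here disc(f) = -14827 is not a perfect square in Q, so the Galois group of f over Q is not contained in A_3 and must be all of S_3. The splitting field has degree |S_3| = 6 over Q, so [K : Q] = 6.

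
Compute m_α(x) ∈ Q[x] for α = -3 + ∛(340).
m_α(x) = x^3 + 9x^2 + 27x - 313

Set β = α + 3 = ∛(340), so β^3 = 340. Then (α + 3)^3 - 340 = 0, i.e. α is a root of g(x) = (x + 3)^3 - 340 = x^3 + 9x^2 + 27x - 313. Since g(x) = h(x + 3) where h(x) = x^3 - 340, and h is irreducible over Q (because 340 is not a perfect cube, so h has no rational root, and a monic cubic with no rational root is irreducible), g is also irreducible (irreducibility is preserved under the substitution x → x + 3). Hence m_α(x) = x^3 + 9x^2 + 27x - 313.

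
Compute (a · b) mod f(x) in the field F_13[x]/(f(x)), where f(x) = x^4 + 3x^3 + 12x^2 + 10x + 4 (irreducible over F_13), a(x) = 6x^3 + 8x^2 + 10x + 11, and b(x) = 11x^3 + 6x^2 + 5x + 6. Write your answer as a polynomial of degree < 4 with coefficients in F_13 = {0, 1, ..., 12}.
a · b ≡ 6x^3 + 11x^2 + 6x + 8 (mod f(x))

Multiply in F_13[x]: a(x)·b(x) = (6x^3 + 8x^2 + 10x + 11)·(11x^3 + 6x^2 + 5x + 6) = x^6 + 7x^5 + 6x^4 + 10x^3 + 8x^2 + 11x + 1. This has degree ≥ 4, so divide by f(x) over F_13: x^6 + 7x^5 + 6x^4 + 10x^3 + 8x^2 + 11x + 1 = (x^2 + 4x + 8)·(x^4 + 3x^3 + 12x^2 + 10x + 4) + (6x^3 + 11x^2 + 6x + 8). Hence a·b ≡ 6x^3 + 11x^2 + 6x + 8 (mod f). (F_13[x]/(f) is a field with 13^4 = 28561 elements since f is irreducible of degree 4.)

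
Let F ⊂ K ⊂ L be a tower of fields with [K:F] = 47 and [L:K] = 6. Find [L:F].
[L:F] = 282

The tower law says that for any tower of field extensions F ⊂ K ⊂ L with finite degrees, [L:F] = [L:K] · [K:F]. Here this gives [L:F] = 6 · 47 = 282.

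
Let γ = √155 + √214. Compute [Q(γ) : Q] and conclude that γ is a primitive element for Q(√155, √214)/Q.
[Q(γ) : Q] = 4 (equivalently, Q(γ) = Q(√155, √214))

Obviously Q(γ) ⊆ Q(√155, √214), and [Q(√155, √214):Q] = 4 (since 155, 214 are distinct squarefree integers > 1 with 33170 not a perfect square). To show equality we compute the minimal polynomial of γ. From γ = √155 + √214: γ^2 = 155 + 2√(33170) + 214 = 369 + 2√(33170), so γ^2 - 369 = 2√(33170); squaring, (γ^2 - 369)^2 = 4·33170, i.e. γ^4 - 738γ^2 + 136161 - 132680 = 0, i.e. γ^4 - 738γ^2 + 3481 = 0. So γ is a root of x^4 - 738x^2 + 3481. This polynomial is irreducible over Q: it has no rational root (each ±√155 ± √214 is irrational), and any factorization into two quadratics over Q would force √(33170) ∈ Q (pairing opposite roots) or √155, √214 ∈ Q (other pairings), all impossible. Hence [Q(γ):Q] = 4 = [Q(√155, √214):Q], so Q(γ) = Q(√155, √214).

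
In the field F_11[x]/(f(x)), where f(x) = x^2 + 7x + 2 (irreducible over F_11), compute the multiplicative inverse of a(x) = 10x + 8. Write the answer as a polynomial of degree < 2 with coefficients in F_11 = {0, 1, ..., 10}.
a(x)^(-1) ≡ x + 4 (mod f(x))

Since f is irreducible over F_11, F_11[x]/(f) is a field and a(x) ≠ 0 has an inverse. Apply the extended Euclidean algorithm to f(x) and a(x) in F_11[x]: f(x) = (10x + 7)·a(x) + (1). The last nonzero remainder is the constant 1 = gcd(f, a) in F_11. Back-substituting through the division chain expresses 1 = s(x)·a(x) + t(x)·f(x) with s(x) ≡ x + 4 (mod f), so a(x)^(-1) ≡ s(x) = x + 4 (mod f). Check: (10x + 8)·(x + 4) = 10x^2 + 4x + 10 ≡ 1 (mod x^2 + 7x + 2).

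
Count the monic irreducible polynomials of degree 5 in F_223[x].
There are 110294615424 monic irreducible polynomials of degree 5 over F_223

Each element of F_{223^5} that lies in no proper subfield is a root of exactly one monic irreducible of degree 5 over F_223, and each such polynomial has 5 distinct roots in F_{223^5}. By Möbius inversion the count is N_223(5) = (1/5) Σ_{d|5} μ(5/d) · 223^d = (1/5)(μ(5)·223^1 + μ(1)·223^5) = 551473077120/5 = 110294615424.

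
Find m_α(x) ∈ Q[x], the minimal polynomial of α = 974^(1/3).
m_α(x) = x^3 - 974

α satisfies α^3 = 974, so x^3 - 974 annihilates α. By the rational root test, a rational root p/q (in lowest terms) of x^3 - 974 would satisfy p^3 = 974 q^3, forcing q = 1 and p^3 = 974; but 974 is not a perfect cube, contradiction. A monic cubic over Q with no rational root is irreducible (any nontrivial factorization would include a linear factor). Hence x^3 - 974 is the minimal polynomial of α, and in particular [Q(α):Q] = 3.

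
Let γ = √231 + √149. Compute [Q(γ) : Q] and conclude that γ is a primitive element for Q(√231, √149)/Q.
[Q(γ) : Q] = 4 (equivalently, Q(γ) = Q(√231, √149))

Obviously Q(γ) ⊆ Q(√231, √149), and [Q(√231, √149):Q] = 4 (since 231, 149 are distinct squarefree integers > 1 with 34419 not a perfect square). To show equality we compute the minimal polynomial of γ. From γ = √231 + √149: γ^2 = 231 + 2√(34419) + 149 = 380 + 2√(34419), so γ^2 - 380 = 2√(34419); squaring, (γ^2 - 380)^2 = 4·34419, i.e. γ^4 - 760γ^2 + 144400 - 137676 = 0, i.e. γ^4 - 760γ^2 + 6724 = 0. So γ is a root of x^4 - 760x^2 + 6724. This polynomial is irreducible over Q: it has no rational root (each ±√231 ± √149 is irrational), and any factorization into two quadratics over Q would force √(34419) ∈ Q (pairing opposite roots) or √231, √149 ∈ Q (other pairings), all impossible. Hence [Q(γ):Q] = 4 = [Q(√231, √149):Q], so Q(γ) = Q(√231, √149).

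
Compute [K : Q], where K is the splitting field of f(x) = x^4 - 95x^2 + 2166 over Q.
[K : Q] = 4

Solving the quadratic in x^2: x^2 = (95 ± √(95^2 - 4·2166))/2 = (95 ± √361)/2 = (95 ± 19)/2, giving x^2 = 38 or x^2 = 57. So f(x) = (x^2 - 38)(x^2 - 57) and the roots of f are ±√38, ±√57. Hence the splitting field is K = Q(√38, √57). Since 38 and 57 are distinct squarefree integers > 1, their product 2166 is not a perfect square, so √57 ∉ Q(√38). By the tower law [K:Q] = [Q(√38,√57):Q(√38)] · [Q(√38):Q] = 2 · 2 = 4.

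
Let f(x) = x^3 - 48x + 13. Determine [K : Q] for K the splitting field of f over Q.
[K : Q] = 6

By the rational root test, any rational root of the monic integer polynomial f(x) = x^3 - 48x + 13 must be an integer dividing the constant term 13, i.e. one of ±{1, 13}. Evaluating: f(1) = -34, f(-1) = 60, f(13) = 1586, f(-13) = -1560; none is 0, so f has no rational root and is therefore irreducible over Q (a cubic with no linear factor over a field is irreducible). For an irreducible cubic, the Galois group is A_3 or S_3 according as the discriminant disc(f) = -4a^3 - 27b^2 = -4·(-48)^3 - 27·(13)^2 = 437805 is or is not a square in Q. Here disc(f) = 437805 is not a perfect square in Q, so the Galois group of f over Q is not contained in A_3 and must be all of S_3. The splitting field has degree |S_3| = 6 over Q, so [K : Q] = 6.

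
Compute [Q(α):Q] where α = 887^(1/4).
[Q(α):Q] = 4

α is a root of x^4 - 887. By Eisenstein's criterion at the prime p = 887 (which divides the constant term 887 but p^2 = 786769 does not, since 887 is squarefree), x^4 - 887 is irreducible over Q. Hence [Q(α):Q] = 4.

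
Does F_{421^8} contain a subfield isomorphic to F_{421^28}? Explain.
No: F_{421^28} is not a subfield of F_{421^8}

F_{p^m} embeds in F_{p^n} iff m | n. Here 28 ∤ 8 (since 8 = 0·28 + 8 with remainder 8 ≠ 0), so F_{421^28} is not a subfield of F_{421^8}. Equivalently: if it were, the tower law would give 28 = [F_{421^28}:F_421] dividing [F_{421^8}:F_421] = 8, contradiction.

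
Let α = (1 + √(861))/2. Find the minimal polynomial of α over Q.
m_α(x) = x^2 - x - 215

From 2α - 1 = √(861), squaring gives (2α - 1)^2 = 861, i.e. 4α^2 - 4α + 1 = 861, so α^2 - α + (1 - 861)/4 = 0. Since 861 ≡ 1 (mod 4), (1 - 861)/4 = -215 ∈ Z. The polynomial x^2 - x - 215 has discriminant 1 - 4·(-215) = 861, which is not a perfect square in Q (d = 861 is squarefree and ≠ 1), so x^2 - x - 215 is irreducible over Q. It is the minimal polynomial of α.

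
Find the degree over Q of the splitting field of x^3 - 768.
[K : Q] = 6

The roots of x^3 - 768 are ∛768, ω∛768, ω^2∛768 where ω = e^(2πi/3) is a primitive cube root of unity, so K = Q(∛768, ω). Now [Q(∛768):Q] = 3 (since 768 is not a perfect cube, x^3 - 768 is irreducible) and [Q(ω):Q] = 2. Both 2 and 3 divide [K:Q], and [K:Q] ≤ 3·2 = 6, so [K:Q] = 6. (Equivalently: Q(∛768) ⊂ R but ω ∉ R, so [K : Q(∛768)] = 2.)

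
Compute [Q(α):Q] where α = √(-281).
[Q(α):Q] = 2

[Q(α):Q] equals the degree of the minimal polynomial of α. Here α^2 = -281 and x^2 + 281 is irreducible (d = -281 is squarefree, ≠ 1, hence not a square), so deg(m_α) = 2. Thus [Q(α):Q] = 2.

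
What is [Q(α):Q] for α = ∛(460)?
[Q(α):Q] = 3

The minimal polynomial of α is x^3 - 460, irreducible over Q since 460 is not a perfect cube (so x^3 - 460 has no rational root). Hence [Q(α):Q] = deg(m_α) = 3.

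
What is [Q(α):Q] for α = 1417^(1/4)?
[Q(α):Q] = 4

α is a root of x^4 - 1417. By Eisenstein's criterion at the prime p = 13 (which divides the constant term 1417 but p^2 = 169 does not, since 1417 is squarefree), x^4 - 1417 is irreducible over Q. Hence [Q(α):Q] = 4.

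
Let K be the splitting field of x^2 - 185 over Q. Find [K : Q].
[K : Q] = 2

f(x) = x^2 - 185 factors as (x - √185)(x + √185). The splitting field is K = Q(√185). Since 185 is squarefree and > 1, it is not a perfect square, so x^2 - 185 is irreducible over Q and [Q(√185) : Q] = 2. Hence [K : Q] = 2.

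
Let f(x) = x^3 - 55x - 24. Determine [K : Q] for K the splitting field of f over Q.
[K : Q] = 6

By the rational root test, any rational root of the monic integer polynomial f(x) = x^3 - 55x - 24 must be an integer dividing the constant term -24, i.e. one of ±{1, 2, 3, 4, 6, 8, 12, 24}. Evaluating: f(1) = -78, f(-1) = 30, f(2) = -126, f(-2) = 78, f(3) = -162, f(-3) = 114, f(4) = -180, f(-4) = 132, f(6) = -138, f(-6) = 90, f(8) = 48, f(-8) = -96, f(12) = 1044, f(-12) = -1092, f(24) = 12480, f(-24) = -12528; none is 0, so f has no rational root and is therefore irreducible over Q (a cubic with no linear factor over a field is irreducible). For an irreducible cubic, the Galois group is A_3 or S_3 according as the discriminant disc(f) = -4a^3 - 27b^2 = -4·(-55)^3 - 27·(-24)^2 = 649948 is or is not a square in Q. Here disc(f) = 649948 is not a perfect square in Q, so the Galois group of f over Q is not contained in A_3 and must be all of S_3. The splitting field has degree |S_3| = 6 over Q, so [K : Q] = 6.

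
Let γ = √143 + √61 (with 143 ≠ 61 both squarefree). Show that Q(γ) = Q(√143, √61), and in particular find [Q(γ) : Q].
[Q(γ) : Q] = 4 (equivalently, Q(γ) = Q(√143, √61))

Obviously Q(γ) ⊆ Q(√143, √61), and [Q(√143, √61):Q] = 4 (since 143, 61 are distinct squarefree integers > 1 with 8723 not a perfect square). To show equality we compute the minimal polynomial of γ. From γ = √143 + √61: γ^2 = 143 + 2√(8723) + 61 = 204 + 2√(8723), so γ^2 - 204 = 2√(8723); squaring, (γ^2 - 204)^2 = 4·8723, i.e. γ^4 - 408γ^2 + 41616 - 34892 = 0, i.e. γ^4 - 408γ^2 + 6724 = 0. So γ is a root of x^4 - 408x^2 + 6724. This polynomial is irreducible over Q: it has no rational root (each ±√143 ± √61 is irrational), and any factorization into two quadratics over Q would force √(8723) ∈ Q (pairing opposite roots) or √143, √61 ∈ Q (other pairings), all impossible. Hence [Q(γ):Q] = 4 = [Q(√143, √61):Q], so Q(γ) = Q(√143, √61).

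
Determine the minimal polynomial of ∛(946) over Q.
m_α(x) = x^3 - 946

α satisfies α^3 = 946, so x^3 - 946 annihilates α. By the rational root test, a rational root p/q (in lowest terms) of x^3 - 946 would satisfy p^3 = 946 q^3, forcing q = 1 and p^3 = 946; but 946 is not a perfect cube, contradiction. A monic cubic over Q with no rational root is irreducible (any nontrivial factorization would include a linear factor). Hence x^3 - 946 is the minimal polynomial of α, and in particular [Q(α):Q] = 3.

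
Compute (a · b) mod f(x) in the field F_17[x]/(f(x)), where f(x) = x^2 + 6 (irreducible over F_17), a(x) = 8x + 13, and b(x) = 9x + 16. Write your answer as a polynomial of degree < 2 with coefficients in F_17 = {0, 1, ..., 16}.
a · b ≡ 7x + 14 (mod f(x))

Multiply in F_17[x]: a(x)·b(x) = (8x + 13)·(9x + 16) = 4x^2 + 7x + 4. This has degree ≥ 2, so divide by f(x) over F_17: 4x^2 + 7x + 4 = (4)·(x^2 + 6) + (7x + 14). Hence a·b ≡ 7x + 14 (mod f). (F_17[x]/(f) is a field with 17^2 = 289 elements since f is irreducible of degree 2.)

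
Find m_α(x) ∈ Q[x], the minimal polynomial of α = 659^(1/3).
m_α(x) = x^3 - 659

α satisfies α^3 = 659, so x^3 - 659 annihilates α. By the rational root test, a rational root p/q (in lowest terms) of x^3 - 659 would satisfy p^3 = 659 q^3, forcing q = 1 and p^3 = 659; but 659 is not a perfect cube, contradiction. A monic cubic over Q with no rational root is irreducible (any nontrivial factorization would include a linear factor). Hence x^3 - 659 is the minimal polynomial of α, and in particular [Q(α):Q] = 3.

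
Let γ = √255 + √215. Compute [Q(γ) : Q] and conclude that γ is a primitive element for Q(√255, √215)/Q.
[Q(γ) : Q] = 4 (equivalently, Q(γ) = Q(√255, √215))

Obviously Q(γ) ⊆ Q(√255, √215), and [Q(√255, √215):Q] = 4 (since 255, 215 are distinct squarefree integers > 1 with 54825 not a perfect square). To show equality we compute the minimal polynomial of γ. From γ = √255 + √215: γ^2 = 255 + 2√(54825) + 215 = 470 + 2√(54825), so γ^2 - 470 = 2√(54825); squaring, (γ^2 - 470)^2 = 4·54825, i.e. γ^4 - 940γ^2 + 220900 - 219300 = 0, i.e. γ^4 - 940γ^2 + 1600 = 0. So γ is a root of x^4 - 940x^2 + 1600. This polynomial is irreducible over Q: it has no rational root (each ±√255 ± √215 is irrational), and any factorization into two quadratics over Q would force √(54825) ∈ Q (pairing opposite roots) or √255, √215 ∈ Q (other pairings), all impossible. Hence [Q(γ):Q] = 4 = [Q(√255, √215):Q], so Q(γ) = Q(√255, √215).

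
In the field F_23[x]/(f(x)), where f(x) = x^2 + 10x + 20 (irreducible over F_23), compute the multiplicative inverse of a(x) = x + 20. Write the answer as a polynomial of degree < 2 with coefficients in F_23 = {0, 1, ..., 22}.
a(x)^(-1) ≡ 7x + 22 (mod f(x))

Since f is irreducible over F_23, F_23[x]/(f) is a field and a(x) ≠ 0 has an inverse. Apply the extended Euclidean algorithm to f(x) and a(x) in F_23[x]: f(x) = (x + 13)·a(x) + (13). The last nonzero remainder is the constant 13 = gcd(f, a) in F_23. Back-substituting through the division chain expresses 13 = s(x)·a(x) + t(x)·f(x) with s(x) ≡ 22x + 10 (mod f), so (22x + 10)·a(x) ≡ 13 (mod f). Multiplying by 13^(-1) ≡ 16 in F_23 gives a(x)^(-1) ≡ 16·(22x + 10) ≡ 7x + 22 (mod f). Check: (x + 20)·(7x + 22) = 7x^2 + x + 3 ≡ 1 (mod x^2 + 10x + 20).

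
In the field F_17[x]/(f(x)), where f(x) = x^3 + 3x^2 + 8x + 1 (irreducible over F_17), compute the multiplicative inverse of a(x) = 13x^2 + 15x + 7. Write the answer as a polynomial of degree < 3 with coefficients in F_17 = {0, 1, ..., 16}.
a(x)^(-1) ≡ 4x + 10 (mod f(x))

Since f is irreducible over F_17, F_17[x]/(f) is a field and a(x) ≠ 0 has an inverse. Apply the extended Euclidean algorithm to f(x) and a(x) in F_17[x]: f(x) = (4x + 10)·a(x) + (16). The last nonzero remainder is the constant 16 = gcd(f, a) in F_17. Back-substituting through the division chain expresses 16 = s(x)·a(x) + t(x)·f(x) with s(x) ≡ 13x + 7 (mod f), so (13x + 7)·a(x) ≡ 16 (mod f). Multiplying by 16^(-1) ≡ 16 in F_17 gives a(x)^(-1) ≡ 16·(13x + 7) ≡ 4x + 10 (mod f). Check: (13x^2 + 15x + 7)·(4x + 10) = x^3 + 3x^2 + 8x + 2 ≡ 1 (mod x^3 + 3x^2 + 8x + 1).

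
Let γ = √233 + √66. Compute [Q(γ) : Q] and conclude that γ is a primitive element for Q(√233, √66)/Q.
[Q(γ) : Q] = 4 (equivalently, Q(γ) = Q(√233, √66))

Obviously Q(γ) ⊆ Q(√233, √66), and [Q(√233, √66):Q] = 4 (since 233, 66 are distinct squarefree integers > 1 with 15378 not a perfect square). To show equality we compute the minimal polynomial of γ. From γ = √233 + √66: γ^2 = 233 + 2√(15378) + 66 = 299 + 2√(15378), so γ^2 - 299 = 2√(15378); squaring, (γ^2 - 299)^2 = 4·15378, i.e. γ^4 - 598γ^2 + 89401 - 61512 = 0, i.e. γ^4 - 598γ^2 + 27889 = 0. So γ is a root of x^4 - 598x^2 + 27889. This polynomial is irreducible over Q: it has no rational root (each ±√233 ± √66 is irrational), and any factorization into two quadratics over Q would force √(15378) ∈ Q (pairing opposite roots) or √233, √66 ∈ Q (other pairings), all impossible. Hence [Q(γ):Q] = 4 = [Q(√233, √66):Q], so Q(γ) = Q(√233, √66).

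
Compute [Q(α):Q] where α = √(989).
[Q(α):Q] = 2

[Q(α):Q] equals the degree of the minimal polynomial of α. Here α^2 = 989 and x^2 - 989 is irreducible (d = 989 is squarefree, ≠ 1, hence not a square), so deg(m_α) = 2. Thus [Q(α):Q] = 2.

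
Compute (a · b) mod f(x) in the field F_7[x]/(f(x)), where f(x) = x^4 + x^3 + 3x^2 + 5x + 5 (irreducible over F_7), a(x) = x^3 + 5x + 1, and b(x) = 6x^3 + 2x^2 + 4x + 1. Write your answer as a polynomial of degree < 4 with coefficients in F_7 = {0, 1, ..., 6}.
a · b ≡ x^2 + 6x + 6 (mod f(x))

Multiply in F_7[x]: a(x)·b(x) = (x^3 + 5x + 1)·(6x^3 + 2x^2 + 4x + 1) = 6x^6 + 2x^5 + 6x^4 + 3x^3 + x^2 + 2x + 1. This has degree ≥ 4, so divide by f(x) over F_7: 6x^6 + 2x^5 + 6x^4 + 3x^3 + x^2 + 2x + 1 = (6x^2 + 3x + 6)·(x^4 + x^3 + 3x^2 + 5x + 5) + (x^2 + 6x + 6). Hence a·b ≡ x^2 + 6x + 6 (mod f). (F_7[x]/(f) is a field with 7^4 = 2401 elements since f is irreducible of degree 4.)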